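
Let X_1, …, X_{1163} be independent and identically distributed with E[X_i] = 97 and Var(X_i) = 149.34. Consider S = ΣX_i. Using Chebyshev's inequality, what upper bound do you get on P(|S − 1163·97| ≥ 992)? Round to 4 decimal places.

0.1765

Var(S) = n·Var(X_i) = 1163·149.34 = 173682.42.
Chebyshev: P(|S − 1163·97| ≥ 992) ≤ Var(S)/992² = 173682.42/984064 = 0.1765.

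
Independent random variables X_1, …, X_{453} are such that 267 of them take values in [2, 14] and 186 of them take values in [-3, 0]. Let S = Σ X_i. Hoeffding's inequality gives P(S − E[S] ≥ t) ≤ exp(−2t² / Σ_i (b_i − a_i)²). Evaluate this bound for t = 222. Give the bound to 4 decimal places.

0.0857

Σ(b_i − a_i)² = 267·12² + 186·3² = 40122.
Exponent = 2·222² / 40122 = 2.45671.
Bound = exp(−2.45671) = 0.08572.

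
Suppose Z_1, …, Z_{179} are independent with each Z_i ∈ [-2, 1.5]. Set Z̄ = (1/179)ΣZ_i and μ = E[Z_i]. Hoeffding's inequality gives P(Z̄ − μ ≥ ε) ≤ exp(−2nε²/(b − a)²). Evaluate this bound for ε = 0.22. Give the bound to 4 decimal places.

0.2431

Exponent: 2nε²/(b − a)² = 2·179·0.22² / 3.5² = 1.41447.
Bound = exp(−1.41447) = 0.24306.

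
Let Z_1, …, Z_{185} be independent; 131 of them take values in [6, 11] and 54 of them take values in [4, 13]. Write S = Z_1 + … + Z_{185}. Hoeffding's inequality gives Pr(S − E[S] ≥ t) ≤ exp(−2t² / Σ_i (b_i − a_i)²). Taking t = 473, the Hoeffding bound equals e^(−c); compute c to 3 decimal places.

58.499

Σ(b_i − a_i)² = 131·5² + 54·9² = 7649.
c = 2t² / 7649 = 2·473² / 7649 = 58.4989.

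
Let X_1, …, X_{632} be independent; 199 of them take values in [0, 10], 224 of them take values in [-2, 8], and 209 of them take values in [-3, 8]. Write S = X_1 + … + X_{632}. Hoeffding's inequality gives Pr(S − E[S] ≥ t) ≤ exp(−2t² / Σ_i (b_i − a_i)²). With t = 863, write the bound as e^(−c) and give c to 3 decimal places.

22.038

Σ(b_i − a_i)² = 199·10² + 224·10² + 209·11² = 67589.
c = 2t² / 67589 = 2·863² / 67589 = 22.0382.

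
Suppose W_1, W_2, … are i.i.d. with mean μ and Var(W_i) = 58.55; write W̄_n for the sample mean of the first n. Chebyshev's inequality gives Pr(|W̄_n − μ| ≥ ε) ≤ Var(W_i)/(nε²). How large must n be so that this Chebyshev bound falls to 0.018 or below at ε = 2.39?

Require 58.55/(n·2.39²) ≤ 0.018, i.e. n ≥ 58.55/(0.018·2.39²) = 569.454.
The smallest integer n is 570.

570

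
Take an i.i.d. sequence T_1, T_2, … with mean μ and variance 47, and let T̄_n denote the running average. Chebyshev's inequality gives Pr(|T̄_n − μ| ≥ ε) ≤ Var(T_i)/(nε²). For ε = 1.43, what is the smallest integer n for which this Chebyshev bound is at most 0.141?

164

Require 47/(n·1.43²) ≤ 0.141, i.e. n ≥ 47/(0.141·1.43²) = 163.007.
The smallest integer n is 164.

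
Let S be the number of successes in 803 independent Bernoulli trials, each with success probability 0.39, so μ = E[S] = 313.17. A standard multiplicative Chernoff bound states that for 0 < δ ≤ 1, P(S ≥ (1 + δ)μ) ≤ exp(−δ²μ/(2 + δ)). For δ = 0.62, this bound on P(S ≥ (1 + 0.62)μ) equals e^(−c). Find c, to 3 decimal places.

45.948

c = δ²μ/(2 + δ) = 0.62²·313.17/(2 + 0.62) = 45.9475.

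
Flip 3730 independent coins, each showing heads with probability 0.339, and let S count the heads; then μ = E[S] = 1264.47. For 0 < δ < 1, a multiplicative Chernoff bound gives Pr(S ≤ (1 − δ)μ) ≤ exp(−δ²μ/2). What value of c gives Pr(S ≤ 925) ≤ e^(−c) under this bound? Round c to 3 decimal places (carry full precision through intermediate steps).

Write 925 = (1 − δ)μ, so δ = 1 − 925/1264.47 = 0.2684682…
Then the exponent is δ²μ/2 = (μ − 925)²/(2μ) = 45.568452.

45.568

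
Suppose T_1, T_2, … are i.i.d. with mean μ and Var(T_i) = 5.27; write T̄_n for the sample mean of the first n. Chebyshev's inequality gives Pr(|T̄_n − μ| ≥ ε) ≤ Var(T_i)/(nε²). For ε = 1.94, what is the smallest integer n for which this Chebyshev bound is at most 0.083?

Require 5.27/(n·1.94²) ≤ 0.083, i.e. n ≥ 5.27/(0.083·1.94²) = 16.871.
The smallest integer n is 17.

17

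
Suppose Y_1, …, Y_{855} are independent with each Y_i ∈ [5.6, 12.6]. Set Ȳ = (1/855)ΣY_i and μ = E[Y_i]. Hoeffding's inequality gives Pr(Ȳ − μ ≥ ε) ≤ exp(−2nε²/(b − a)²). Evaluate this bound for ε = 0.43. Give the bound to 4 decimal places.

Exponent: 2nε²/(b − a)² = 2·855·0.43² / 7² = 6.45263.
Bound = exp(−6.45263) = 0.00158.

0.0016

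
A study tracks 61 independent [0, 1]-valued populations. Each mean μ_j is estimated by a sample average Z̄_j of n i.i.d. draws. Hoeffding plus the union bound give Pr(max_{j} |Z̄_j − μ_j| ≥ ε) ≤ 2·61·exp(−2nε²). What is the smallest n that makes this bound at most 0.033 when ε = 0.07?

Need 2·61·exp(−2nε²) ≤ 0.033, i.e. exp(−2nε²) ≤ 0.033/122.
So 2nε² ≥ ln(122/0.033) = 8.215269.
Hence n ≥ 8.215269/(2·0.07²) = 838.293.
The smallest integer n is 839.

839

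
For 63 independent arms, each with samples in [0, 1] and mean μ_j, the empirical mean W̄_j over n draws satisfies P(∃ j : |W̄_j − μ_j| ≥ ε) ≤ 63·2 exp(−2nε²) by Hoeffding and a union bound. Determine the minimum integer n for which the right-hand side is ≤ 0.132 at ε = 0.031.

3570

Need 2·63·exp(−2nε²) ≤ 0.132, i.e. exp(−2nε²) ≤ 0.132/126.
So 2nε² ≥ ln(126/0.132) = 6.861235.
Hence n ≥ 6.861235/(2·0.031²) = 3569.841.
The smallest integer n is 3570.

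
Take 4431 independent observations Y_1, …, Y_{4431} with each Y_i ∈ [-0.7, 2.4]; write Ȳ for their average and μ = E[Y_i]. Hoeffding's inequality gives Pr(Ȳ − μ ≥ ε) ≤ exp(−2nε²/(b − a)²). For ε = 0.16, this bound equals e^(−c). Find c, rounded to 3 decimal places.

23.607

c = 2nε²/(b − a)² = 2·4431·0.16² / 3.1² = 23.6074.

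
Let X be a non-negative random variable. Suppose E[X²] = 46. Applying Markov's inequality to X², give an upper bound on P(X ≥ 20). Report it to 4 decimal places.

Since X ≥ 0, the event {X ≥ 20} is the same as {X² ≥ 400}.
Markov's inequality applied to X² gives P(X² ≥ 400) ≤ E[X²]/400 = 46/400 = 0.1150.

0.1150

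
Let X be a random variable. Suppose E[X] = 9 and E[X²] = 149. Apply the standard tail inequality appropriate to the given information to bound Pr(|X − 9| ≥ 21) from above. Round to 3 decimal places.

0.154

The first two moments determine the variance, so Chebyshev's inequality is the sharpest standard bound available.
Var(X) = E[X²] − (E[X])² = 149 − 81 = 68.
Chebyshev's inequality: Pr(|X − μ| ≥ t) ≤ Var(X)/t² = 68/441 = 0.1542.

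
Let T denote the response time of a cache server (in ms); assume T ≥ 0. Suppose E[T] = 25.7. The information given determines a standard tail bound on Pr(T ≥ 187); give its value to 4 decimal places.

Only the mean of a non-negative variable is known, so Markov's inequality is the applicable tail bound.
Markov's inequality: for a non-negative random variable, Pr(T ≥ a) ≤ E[T]/a.
Here E[T] = 25.7 and a = 187, so the bound is 25.7/187 = 0.1374.

0.1374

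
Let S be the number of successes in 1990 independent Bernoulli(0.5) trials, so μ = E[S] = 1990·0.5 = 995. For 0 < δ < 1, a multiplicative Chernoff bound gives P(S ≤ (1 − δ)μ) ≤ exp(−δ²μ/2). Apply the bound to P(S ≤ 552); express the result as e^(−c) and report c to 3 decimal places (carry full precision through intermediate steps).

98.618

Write 552 = (1 − δ)μ, so δ = 1 − 552/995 = 0.4452261…
Then the exponent is δ²μ/2 = (μ − 552)²/(2μ) = 98.617588.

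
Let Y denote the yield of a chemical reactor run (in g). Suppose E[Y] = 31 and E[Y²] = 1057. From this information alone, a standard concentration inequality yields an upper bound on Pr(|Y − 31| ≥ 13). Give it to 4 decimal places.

The first two moments determine the variance, so Chebyshev's inequality is the sharpest standard bound available.
Var(Y) = E[Y²] − (E[Y])² = 1057 − 961 = 96.
Chebyshev's inequality: Pr(|Y − μ| ≥ t) ≤ Var(Y)/t² = 96/169 = 0.5680.

0.5680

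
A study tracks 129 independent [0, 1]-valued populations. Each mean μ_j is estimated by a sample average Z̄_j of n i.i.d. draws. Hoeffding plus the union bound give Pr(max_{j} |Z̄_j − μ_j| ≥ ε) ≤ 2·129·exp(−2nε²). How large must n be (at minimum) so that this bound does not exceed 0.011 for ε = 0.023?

9512

Need 2·129·exp(−2nε²) ≤ 0.011, i.e. exp(−2nε²) ≤ 0.011/258.
So 2nε² ≥ ln(258/0.011) = 10.062820.
Hence n ≥ 10.062820/(2·0.023²) = 9511.172.
The smallest integer n is 9512.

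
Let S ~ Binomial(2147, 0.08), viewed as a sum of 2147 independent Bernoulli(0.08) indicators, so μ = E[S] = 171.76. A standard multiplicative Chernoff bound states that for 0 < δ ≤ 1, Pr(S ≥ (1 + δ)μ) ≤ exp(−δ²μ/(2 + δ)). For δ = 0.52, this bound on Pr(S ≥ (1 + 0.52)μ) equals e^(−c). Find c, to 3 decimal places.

c = δ²μ/(2 + δ) = 0.52²·171.76/(2 + 0.52) = 18.4301.

18.430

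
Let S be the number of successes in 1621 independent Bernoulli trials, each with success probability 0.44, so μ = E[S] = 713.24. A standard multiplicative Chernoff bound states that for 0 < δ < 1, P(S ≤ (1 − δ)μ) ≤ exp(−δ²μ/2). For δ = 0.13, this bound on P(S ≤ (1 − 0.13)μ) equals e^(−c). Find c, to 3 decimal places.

6.027

c = δ²μ/2 = 0.13²·713.24/2 = 6.0269.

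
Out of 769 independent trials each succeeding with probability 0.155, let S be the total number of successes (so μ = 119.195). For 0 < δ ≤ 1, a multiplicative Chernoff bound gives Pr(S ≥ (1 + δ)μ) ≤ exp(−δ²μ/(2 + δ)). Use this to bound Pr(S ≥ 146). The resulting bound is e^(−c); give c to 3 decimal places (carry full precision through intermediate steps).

2.709

Write 146 = (1 + δ)μ, so δ = 146/119.195 − 1 = 0.2248836…
Then the exponent is δ²μ/(2 + δ) = (146 − μ)² / (μ·(2 + δ)) = 2.709357.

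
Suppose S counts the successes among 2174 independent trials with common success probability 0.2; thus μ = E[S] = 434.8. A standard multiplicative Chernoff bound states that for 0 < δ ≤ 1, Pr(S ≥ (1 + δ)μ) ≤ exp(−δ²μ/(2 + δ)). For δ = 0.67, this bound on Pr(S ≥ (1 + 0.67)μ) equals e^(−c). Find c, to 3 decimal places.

73.102

c = δ²μ/(2 + δ) = 0.67²·434.8/(2 + 0.67) = 73.1018.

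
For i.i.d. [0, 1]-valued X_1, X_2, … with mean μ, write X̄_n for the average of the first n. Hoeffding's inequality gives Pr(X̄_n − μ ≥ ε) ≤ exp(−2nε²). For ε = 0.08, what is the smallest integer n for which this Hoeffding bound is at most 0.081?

197

Require exp(−2nε²) ≤ 0.081, i.e. 2nε² ≥ ln(1/0.081) = 2.513306.
So n ≥ 2.513306 / (2·0.08²) = 196.352.
The smallest integer n is 197.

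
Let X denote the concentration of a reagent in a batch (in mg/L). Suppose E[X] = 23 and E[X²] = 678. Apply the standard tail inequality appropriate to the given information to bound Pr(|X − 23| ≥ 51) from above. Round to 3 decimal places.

The first two moments determine the variance, so Chebyshev's inequality is the sharpest standard bound available.
Var(X) = E[X²] − (E[X])² = 678 − 529 = 149.
Chebyshev's inequality: Pr(|X − μ| ≥ t) ≤ Var(X)/t² = 149/2601 = 0.0573.

0.057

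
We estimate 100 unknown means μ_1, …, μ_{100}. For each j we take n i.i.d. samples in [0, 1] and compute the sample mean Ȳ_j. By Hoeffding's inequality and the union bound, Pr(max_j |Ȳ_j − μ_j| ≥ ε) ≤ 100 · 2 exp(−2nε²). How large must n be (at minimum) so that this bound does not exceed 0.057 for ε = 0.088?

528

Need 2·100·exp(−2nε²) ≤ 0.057, i.e. exp(−2nε²) ≤ 0.057/200.
So 2nε² ≥ ln(200/0.057) = 8.163021.
Hence n ≥ 8.163021/(2·0.088²) = 527.055.
The smallest integer n is 528.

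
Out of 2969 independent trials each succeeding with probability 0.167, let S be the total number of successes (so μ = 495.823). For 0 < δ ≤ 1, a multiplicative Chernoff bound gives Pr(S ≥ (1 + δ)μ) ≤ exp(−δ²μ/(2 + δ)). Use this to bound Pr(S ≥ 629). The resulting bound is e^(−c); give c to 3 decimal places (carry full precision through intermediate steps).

Write 629 = (1 + δ)μ, so δ = 629/495.823 − 1 = 0.2685979…
Then the exponent is δ²μ/(2 + δ) = (629 − μ)² / (μ·(2 + δ)) = 15.767915.

15.768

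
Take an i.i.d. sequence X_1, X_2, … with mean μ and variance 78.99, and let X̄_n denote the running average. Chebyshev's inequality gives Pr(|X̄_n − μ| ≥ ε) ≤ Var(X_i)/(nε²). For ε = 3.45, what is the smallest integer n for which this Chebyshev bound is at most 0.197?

34

Require 78.99/(n·3.45²) ≤ 0.197, i.e. n ≥ 78.99/(0.197·3.45²) = 33.687.
The smallest integer n is 34.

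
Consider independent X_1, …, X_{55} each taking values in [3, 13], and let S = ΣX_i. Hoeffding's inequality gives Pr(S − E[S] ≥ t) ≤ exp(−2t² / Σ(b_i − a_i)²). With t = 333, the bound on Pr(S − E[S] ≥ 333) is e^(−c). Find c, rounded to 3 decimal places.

Σ(b_i − a_i)² = 55·(10)² = 5500.
c = 2t²/5500 = 2·333²/5500 = 40.3233.

40.323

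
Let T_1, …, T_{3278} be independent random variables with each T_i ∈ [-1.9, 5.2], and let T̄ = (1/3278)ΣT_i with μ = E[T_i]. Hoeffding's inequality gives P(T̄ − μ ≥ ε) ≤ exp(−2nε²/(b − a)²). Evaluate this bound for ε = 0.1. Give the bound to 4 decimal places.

Exponent: 2nε²/(b − a)² = 2·3278·0.1² / 7.1² = 1.30054.
Bound = exp(−1.30054) = 0.27239.

0.2724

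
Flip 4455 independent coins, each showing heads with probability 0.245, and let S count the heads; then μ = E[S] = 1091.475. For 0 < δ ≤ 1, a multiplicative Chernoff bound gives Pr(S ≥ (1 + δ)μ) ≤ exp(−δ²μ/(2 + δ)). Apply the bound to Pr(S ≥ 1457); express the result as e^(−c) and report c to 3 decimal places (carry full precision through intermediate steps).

Write 1457 = (1 + δ)μ, so δ = 1457/1091.475 − 1 = 0.3348909…
Then the exponent is δ²μ/(2 + δ) = (1457 − μ)² / (μ·(2 + δ)) = 52.426854.

52.427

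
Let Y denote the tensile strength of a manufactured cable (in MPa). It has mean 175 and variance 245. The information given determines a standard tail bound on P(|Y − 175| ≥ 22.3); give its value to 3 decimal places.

Mean and variance are known, so Chebyshev's inequality applies.
Chebyshev: P(|Y − μ| ≥ t) ≤ Var(Y)/t².
Bound = 245 / 497.29 = 0.4927.

0.493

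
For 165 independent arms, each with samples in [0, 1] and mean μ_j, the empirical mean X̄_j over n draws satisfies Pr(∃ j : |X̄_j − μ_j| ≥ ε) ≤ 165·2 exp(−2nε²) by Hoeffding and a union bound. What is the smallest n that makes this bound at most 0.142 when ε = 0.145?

Need 2·165·exp(−2nε²) ≤ 0.142, i.e. exp(−2nε²) ≤ 0.142/330.
So 2nε² ≥ ln(330/0.142) = 7.751021.
Hence n ≥ 7.751021/(2·0.145²) = 184.329.
The smallest integer n is 185.

185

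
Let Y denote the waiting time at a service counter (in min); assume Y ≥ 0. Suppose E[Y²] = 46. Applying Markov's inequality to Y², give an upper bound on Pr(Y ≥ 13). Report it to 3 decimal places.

Since Y ≥ 0, the event {Y ≥ 13} is the same as {Y² ≥ 169}.
Markov's inequality applied to Y² gives Pr(Y² ≥ 169) ≤ E[Y²]/169 = 46/169 = 0.2722.

0.272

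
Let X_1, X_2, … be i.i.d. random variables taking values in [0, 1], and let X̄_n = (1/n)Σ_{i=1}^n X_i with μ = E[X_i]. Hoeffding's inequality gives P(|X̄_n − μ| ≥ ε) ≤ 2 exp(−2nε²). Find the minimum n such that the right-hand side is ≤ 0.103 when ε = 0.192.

Require 2·exp(−2nε²) ≤ 0.103, i.e. 2nε² ≥ ln(2/0.103) = 2.966173.
So n ≥ 2.966173 / (2·0.192²) = 40.231.
The smallest integer n is 41.

41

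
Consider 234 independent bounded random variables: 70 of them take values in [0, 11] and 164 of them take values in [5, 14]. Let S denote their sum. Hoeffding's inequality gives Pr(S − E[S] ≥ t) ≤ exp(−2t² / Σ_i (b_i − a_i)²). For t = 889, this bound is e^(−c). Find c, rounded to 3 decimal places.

Σ(b_i − a_i)² = 70·11² + 164·9² = 21754.
c = 2t² / 21754 = 2·889² / 21754 = 72.6598.

72.660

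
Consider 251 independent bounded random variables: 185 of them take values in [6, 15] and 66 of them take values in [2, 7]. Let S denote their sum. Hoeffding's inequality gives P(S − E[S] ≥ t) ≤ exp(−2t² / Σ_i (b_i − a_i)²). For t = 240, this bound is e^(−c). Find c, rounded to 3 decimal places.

6.925

Σ(b_i − a_i)² = 185·9² + 66·5² = 16635.
c = 2t² / 16635 = 2·240² / 16635 = 6.9252.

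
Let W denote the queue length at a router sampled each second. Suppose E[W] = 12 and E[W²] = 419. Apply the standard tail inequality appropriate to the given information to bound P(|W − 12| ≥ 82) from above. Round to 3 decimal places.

The first two moments determine the variance, so Chebyshev's inequality is the sharpest standard bound available.
Var(W) = E[W²] − (E[W])² = 419 − 144 = 275.
Chebyshev's inequality: P(|W − μ| ≥ t) ≤ Var(W)/t² = 275/6724 = 0.0409.

0.041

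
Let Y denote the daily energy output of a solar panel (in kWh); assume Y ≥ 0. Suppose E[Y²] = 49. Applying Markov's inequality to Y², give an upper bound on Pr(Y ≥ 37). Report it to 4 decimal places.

Since Y ≥ 0, the event {Y ≥ 37} is the same as {Y² ≥ 1369}.
Markov's inequality applied to Y² gives Pr(Y² ≥ 1369) ≤ E[Y²]/1369 = 49/1369 = 0.0358.

0.0358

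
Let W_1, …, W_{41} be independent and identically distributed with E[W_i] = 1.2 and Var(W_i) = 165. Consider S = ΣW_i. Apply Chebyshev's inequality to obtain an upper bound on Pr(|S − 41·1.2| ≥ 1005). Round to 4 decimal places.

Var(S) = n·Var(W_i) = 41·165 = 6765.
Chebyshev: Pr(|S − 41·1.2| ≥ 1005) ≤ Var(S)/1005² = 6765/1010025 = 0.0067.

0.0067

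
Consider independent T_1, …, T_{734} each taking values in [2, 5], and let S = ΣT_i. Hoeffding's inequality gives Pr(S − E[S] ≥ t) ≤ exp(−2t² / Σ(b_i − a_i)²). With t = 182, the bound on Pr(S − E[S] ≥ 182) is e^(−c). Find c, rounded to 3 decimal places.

10.028

Σ(b_i − a_i)² = 734·(3)² = 6606.
c = 2t²/6606 = 2·182²/6606 = 10.0285.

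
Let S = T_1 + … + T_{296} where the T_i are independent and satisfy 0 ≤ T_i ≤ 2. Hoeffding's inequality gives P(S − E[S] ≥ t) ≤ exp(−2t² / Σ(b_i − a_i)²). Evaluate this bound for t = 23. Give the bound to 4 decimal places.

Σ(b_i − a_i)² = 296·(2)² = 1184.
Exponent = 2·23²/1184 = 0.8936.
Bound = exp(−0.8936) = 0.40919.

0.4092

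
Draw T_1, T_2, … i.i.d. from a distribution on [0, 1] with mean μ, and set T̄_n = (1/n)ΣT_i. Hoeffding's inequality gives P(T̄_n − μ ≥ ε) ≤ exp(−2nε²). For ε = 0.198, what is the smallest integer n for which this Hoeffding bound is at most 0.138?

Require exp(−2nε²) ≤ 0.138, i.e. 2nε² ≥ ln(1/0.138) = 1.980502.
So n ≥ 1.980502 / (2·0.198²) = 25.259.
The smallest integer n is 26.

26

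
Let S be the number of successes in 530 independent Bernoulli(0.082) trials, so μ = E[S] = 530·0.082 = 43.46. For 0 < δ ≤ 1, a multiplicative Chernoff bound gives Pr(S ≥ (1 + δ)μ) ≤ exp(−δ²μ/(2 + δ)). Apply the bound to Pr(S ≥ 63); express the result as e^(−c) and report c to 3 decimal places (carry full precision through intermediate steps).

Write 63 = (1 + δ)μ, so δ = 63/43.46 − 1 = 0.4496088…
Then the exponent is δ²μ/(2 + δ) = (63 − μ)² / (μ·(2 + δ)) = 3.586432.

3.586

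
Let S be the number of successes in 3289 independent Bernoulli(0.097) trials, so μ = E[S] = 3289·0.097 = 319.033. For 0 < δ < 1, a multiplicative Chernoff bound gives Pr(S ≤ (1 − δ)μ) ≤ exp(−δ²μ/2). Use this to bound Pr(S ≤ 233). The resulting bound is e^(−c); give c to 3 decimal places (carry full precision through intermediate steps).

Write 233 = (1 − δ)μ, so δ = 1 − 233/319.033 = 0.269668…
Then the exponent is δ²μ/2 = (μ − 233)²/(2μ) = 11.600175.

11.600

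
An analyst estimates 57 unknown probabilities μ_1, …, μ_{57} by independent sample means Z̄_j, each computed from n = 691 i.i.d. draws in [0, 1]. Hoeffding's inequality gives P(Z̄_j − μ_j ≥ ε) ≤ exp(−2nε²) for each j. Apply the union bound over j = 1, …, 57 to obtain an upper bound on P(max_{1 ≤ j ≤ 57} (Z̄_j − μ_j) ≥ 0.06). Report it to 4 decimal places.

0.3937

Per-experiment Hoeffding bound: exp(−2·691·0.06²) = exp(−4.97520) = 0.0069071.
Union bound over 57 events: 57·0.0069071 = 0.39371.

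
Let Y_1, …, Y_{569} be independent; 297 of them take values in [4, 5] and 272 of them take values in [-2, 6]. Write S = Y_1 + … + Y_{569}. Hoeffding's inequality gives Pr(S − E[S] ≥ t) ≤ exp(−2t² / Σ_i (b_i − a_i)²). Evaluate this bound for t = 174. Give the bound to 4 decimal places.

Σ(b_i − a_i)² = 297·1² + 272·8² = 17705.
Exponent = 2·174² / 17705 = 3.42005.
Bound = exp(−3.42005) = 0.03271.

0.0327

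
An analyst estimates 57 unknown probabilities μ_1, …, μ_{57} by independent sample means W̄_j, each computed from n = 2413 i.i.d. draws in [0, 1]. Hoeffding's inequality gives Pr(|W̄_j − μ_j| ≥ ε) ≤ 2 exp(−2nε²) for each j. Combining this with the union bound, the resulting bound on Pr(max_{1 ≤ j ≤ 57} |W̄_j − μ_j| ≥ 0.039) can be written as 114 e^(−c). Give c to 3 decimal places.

Union bound over the 57 events: Pr(max_{1 ≤ j ≤ 57} |W̄_j − μ_j| ≥ 0.039) ≤ 57·2·exp(−2nε²) = 114 exp(−2·2413·0.039²).
So c = 2·2413·0.039² = 7.3403.

7.340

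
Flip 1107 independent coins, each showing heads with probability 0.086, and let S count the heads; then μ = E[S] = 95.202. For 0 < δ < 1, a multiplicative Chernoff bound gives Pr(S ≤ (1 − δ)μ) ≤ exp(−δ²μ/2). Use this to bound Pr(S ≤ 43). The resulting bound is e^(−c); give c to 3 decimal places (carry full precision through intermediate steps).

14.312

Write 43 = (1 − δ)μ, so δ = 1 − 43/95.202 = 0.5483288…
Then the exponent is δ²μ/2 = (μ − 43)²/(2μ) = 14.311930.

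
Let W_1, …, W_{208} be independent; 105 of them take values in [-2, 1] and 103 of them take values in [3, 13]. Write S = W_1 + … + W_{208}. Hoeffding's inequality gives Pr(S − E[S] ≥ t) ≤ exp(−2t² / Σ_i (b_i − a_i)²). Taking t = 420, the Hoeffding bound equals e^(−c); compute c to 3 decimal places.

Σ(b_i − a_i)² = 105·3² + 103·10² = 11245.
c = 2t² / 11245 = 2·420² / 11245 = 31.3739.

31.374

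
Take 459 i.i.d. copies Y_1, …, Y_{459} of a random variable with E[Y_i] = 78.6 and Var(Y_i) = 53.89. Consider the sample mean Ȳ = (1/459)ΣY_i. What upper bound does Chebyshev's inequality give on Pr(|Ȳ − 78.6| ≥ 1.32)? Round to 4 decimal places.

0.0674

Var(Ȳ) = Var(Y_i)/n = 53.89/459 = 0.11741.
Chebyshev: Pr(|Ȳ − 78.6| ≥ 1.32) ≤ Var(Ȳ)/(1.32)² = 53.89/(459·1.32²) = 0.0674.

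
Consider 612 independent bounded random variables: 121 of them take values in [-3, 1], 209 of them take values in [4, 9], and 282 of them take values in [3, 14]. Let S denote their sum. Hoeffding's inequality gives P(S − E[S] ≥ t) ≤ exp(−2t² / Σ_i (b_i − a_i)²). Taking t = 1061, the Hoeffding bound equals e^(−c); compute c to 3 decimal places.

Σ(b_i − a_i)² = 121·4² + 209·5² + 282·11² = 41283.
c = 2t² / 41283 = 2·1061² / 41283 = 54.5368.

54.537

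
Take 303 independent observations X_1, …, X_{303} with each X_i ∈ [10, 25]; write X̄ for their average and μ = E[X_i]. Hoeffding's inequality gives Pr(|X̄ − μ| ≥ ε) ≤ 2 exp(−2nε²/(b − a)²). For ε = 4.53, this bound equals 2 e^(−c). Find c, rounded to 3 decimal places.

c = 2nε²/(b − a)² = 2·303·4.53² / 15² = 55.2696.

55.270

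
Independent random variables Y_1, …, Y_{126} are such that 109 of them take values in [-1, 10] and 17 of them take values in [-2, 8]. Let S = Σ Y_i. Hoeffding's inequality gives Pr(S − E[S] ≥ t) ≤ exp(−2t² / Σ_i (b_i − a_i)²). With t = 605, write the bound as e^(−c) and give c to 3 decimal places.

Σ(b_i − a_i)² = 109·11² + 17·10² = 14889.
c = 2t² / 14889 = 2·605² / 14889 = 49.1672.

49.167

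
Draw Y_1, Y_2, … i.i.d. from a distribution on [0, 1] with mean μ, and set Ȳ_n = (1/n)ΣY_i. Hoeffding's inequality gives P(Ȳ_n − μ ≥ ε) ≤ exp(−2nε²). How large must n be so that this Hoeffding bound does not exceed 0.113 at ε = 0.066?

251

Require exp(−2nε²) ≤ 0.113, i.e. 2nε² ≥ ln(1/0.113) = 2.180367.
So n ≥ 2.180367 / (2·0.066²) = 250.272.
The smallest integer n is 251.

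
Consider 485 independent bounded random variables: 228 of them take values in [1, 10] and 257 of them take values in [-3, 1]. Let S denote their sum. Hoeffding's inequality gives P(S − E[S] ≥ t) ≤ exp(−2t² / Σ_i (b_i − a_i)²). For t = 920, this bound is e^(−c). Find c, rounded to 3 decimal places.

74.969

Σ(b_i − a_i)² = 228·9² + 257·4² = 22580.
c = 2t² / 22580 = 2·920² / 22580 = 74.9690.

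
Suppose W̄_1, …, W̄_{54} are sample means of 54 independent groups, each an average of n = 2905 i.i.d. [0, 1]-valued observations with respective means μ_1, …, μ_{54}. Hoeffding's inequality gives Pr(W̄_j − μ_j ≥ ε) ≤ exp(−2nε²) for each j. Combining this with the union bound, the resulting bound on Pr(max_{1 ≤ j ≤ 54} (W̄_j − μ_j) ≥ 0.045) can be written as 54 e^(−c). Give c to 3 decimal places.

Union bound over the 54 events: Pr(max_{1 ≤ j ≤ 54} (W̄_j − μ_j) ≥ 0.045) ≤ 54·exp(−2nε²) = 54 exp(−2·2905·0.045²).
So c = 2·2905·0.045² = 11.7652.

11.765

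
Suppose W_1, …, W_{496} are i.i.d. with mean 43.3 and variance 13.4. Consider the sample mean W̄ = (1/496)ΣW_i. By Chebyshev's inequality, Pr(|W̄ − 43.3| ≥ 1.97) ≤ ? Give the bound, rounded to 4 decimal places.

0.0070

Var(W̄) = Var(W_i)/n = 13.4/496 = 0.027016.
Chebyshev: Pr(|W̄ − 43.3| ≥ 1.97) ≤ Var(W̄)/(1.97)² = 13.4/(496·1.97²) = 0.0070.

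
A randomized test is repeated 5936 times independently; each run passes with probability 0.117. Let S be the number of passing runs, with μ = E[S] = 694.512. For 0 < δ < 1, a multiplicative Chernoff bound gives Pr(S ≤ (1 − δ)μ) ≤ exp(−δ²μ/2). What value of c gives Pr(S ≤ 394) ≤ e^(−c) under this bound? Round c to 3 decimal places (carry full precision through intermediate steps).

65.015

Write 394 = (1 − δ)μ, so δ = 1 − 394/694.512 = 0.4326952…
Then the exponent is δ²μ/2 = (μ − 394)²/(2μ) = 65.015048.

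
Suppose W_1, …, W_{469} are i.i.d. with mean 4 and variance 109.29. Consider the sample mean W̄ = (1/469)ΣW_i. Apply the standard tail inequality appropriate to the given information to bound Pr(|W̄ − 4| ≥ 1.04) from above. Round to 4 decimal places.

0.2154

With mean and variance of each term known, Chebyshev's inequality bounds the deviation of the sum (or sample mean).
Var(W̄) = Var(W_i)/n = 109.29/469 = 0.23303.
Chebyshev: Pr(|W̄ − 4| ≥ 1.04) ≤ Var(W̄)/(1.04)² = 109.29/(469·1.04²) = 0.2154.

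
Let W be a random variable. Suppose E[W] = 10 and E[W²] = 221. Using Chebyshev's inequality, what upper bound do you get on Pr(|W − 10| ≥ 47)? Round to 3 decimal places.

Var(W) = E[W²] − (E[W])² = 221 − 100 = 121.
Chebyshev's inequality: Pr(|W − μ| ≥ t) ≤ Var(W)/t² = 121/2209 = 0.0548.

0.055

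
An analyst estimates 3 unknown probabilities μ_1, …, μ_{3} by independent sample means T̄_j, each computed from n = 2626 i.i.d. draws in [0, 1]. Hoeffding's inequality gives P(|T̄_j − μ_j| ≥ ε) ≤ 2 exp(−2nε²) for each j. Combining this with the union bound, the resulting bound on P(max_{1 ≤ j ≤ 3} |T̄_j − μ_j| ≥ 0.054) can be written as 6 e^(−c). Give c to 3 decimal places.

Union bound over the 3 events: P(max_{1 ≤ j ≤ 3} |T̄_j − μ_j| ≥ 0.054) ≤ 3·2·exp(−2nε²) = 6 exp(−2·2626·0.054²).
So c = 2·2626·0.054² = 15.3148.

15.315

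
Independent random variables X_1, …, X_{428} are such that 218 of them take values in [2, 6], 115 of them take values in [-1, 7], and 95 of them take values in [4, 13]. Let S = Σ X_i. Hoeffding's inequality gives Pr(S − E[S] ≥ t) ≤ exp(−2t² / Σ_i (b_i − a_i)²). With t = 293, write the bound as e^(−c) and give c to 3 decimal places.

Σ(b_i − a_i)² = 218·4² + 115·8² + 95·9² = 18543.
c = 2t² / 18543 = 2·293² / 18543 = 9.2595.

9.259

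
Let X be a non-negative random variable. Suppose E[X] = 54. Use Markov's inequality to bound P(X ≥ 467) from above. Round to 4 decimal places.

0.1156

Markov's inequality: for a non-negative random variable, P(X ≥ a) ≤ E[X]/a.
Here E[X] = 54 and a = 467, so the bound is 54/467 = 0.1156.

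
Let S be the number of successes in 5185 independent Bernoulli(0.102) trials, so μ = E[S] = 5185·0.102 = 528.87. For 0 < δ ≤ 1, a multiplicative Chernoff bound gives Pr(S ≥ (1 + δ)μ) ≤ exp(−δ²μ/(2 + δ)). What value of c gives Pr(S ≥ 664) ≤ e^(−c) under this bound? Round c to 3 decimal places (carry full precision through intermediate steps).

Write 664 = (1 + δ)μ, so δ = 664/528.87 − 1 = 0.255507…
Then the exponent is δ²μ/(2 + δ) = (664 − μ)² / (μ·(2 + δ)) = 15.307717.

15.308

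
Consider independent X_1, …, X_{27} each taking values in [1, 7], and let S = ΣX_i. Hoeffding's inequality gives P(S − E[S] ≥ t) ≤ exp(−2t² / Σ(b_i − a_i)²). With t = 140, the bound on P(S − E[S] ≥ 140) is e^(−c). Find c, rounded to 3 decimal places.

40.329

Σ(b_i − a_i)² = 27·(6)² = 972.
c = 2t²/972 = 2·140²/972 = 40.3292.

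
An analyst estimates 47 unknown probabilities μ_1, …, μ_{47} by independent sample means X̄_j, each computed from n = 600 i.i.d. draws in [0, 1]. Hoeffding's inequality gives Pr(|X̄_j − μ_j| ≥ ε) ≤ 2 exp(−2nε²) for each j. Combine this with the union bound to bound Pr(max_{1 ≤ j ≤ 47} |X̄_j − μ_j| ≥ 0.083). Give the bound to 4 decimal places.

0.0241

Per-experiment Hoeffding bound: 2·exp(−2·600·0.083²) = 2·exp(−8.26680) = 0.00051381.
Union bound over 47 events: 47·0.00051381 = 0.02415.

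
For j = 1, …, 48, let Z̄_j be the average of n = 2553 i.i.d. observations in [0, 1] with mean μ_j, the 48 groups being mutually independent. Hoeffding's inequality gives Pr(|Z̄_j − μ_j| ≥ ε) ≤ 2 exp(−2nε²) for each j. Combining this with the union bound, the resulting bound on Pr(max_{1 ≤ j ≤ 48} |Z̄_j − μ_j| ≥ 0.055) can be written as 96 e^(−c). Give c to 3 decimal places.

Union bound over the 48 events: Pr(max_{1 ≤ j ≤ 48} |Z̄_j − μ_j| ≥ 0.055) ≤ 48·2·exp(−2nε²) = 96 exp(−2·2553·0.055²).
So c = 2·2553·0.055² = 15.4457.

15.446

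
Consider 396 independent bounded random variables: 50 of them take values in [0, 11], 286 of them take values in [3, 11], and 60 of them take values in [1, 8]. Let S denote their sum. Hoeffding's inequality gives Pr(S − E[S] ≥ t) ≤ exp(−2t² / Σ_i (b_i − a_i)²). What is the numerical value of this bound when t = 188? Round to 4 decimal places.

0.0750

Σ(b_i − a_i)² = 50·11² + 286·8² + 60·7² = 27294.
Exponent = 2·188² / 27294 = 2.58987.
Bound = exp(−2.58987) = 0.07503.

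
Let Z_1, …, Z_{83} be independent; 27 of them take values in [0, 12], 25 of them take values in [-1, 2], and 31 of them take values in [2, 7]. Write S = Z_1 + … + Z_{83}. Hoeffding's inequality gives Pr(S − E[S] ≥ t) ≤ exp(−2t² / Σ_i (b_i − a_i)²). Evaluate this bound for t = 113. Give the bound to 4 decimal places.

0.0054

Σ(b_i − a_i)² = 27·12² + 25·3² + 31·5² = 4888.
Exponent = 2·113² / 4888 = 5.22463.
Bound = exp(−5.22463) = 0.00538.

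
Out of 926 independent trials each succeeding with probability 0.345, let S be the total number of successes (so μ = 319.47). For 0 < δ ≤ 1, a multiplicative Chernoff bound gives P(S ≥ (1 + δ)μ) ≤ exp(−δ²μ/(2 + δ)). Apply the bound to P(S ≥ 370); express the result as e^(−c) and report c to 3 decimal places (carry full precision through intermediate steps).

Write 370 = (1 + δ)μ, so δ = 370/319.47 − 1 = 0.1581682…
Then the exponent is δ²μ/(2 + δ) = (370 − μ)² / (μ·(2 + δ)) = 3.703252.

3.703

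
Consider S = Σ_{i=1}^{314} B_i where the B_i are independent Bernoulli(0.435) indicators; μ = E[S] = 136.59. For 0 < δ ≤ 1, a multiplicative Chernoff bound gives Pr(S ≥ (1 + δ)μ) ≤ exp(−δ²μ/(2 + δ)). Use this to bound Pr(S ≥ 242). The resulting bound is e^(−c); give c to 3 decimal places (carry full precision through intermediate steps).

29.349

Write 242 = (1 + δ)μ, so δ = 242/136.59 − 1 = 0.7717256…
Then the exponent is δ²μ/(2 + δ) = (242 − μ)² / (μ·(2 + δ)) = 29.349080.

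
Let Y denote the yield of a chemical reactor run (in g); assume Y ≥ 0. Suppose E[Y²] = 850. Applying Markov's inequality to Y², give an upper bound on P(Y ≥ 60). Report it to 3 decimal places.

Since Y ≥ 0, the event {Y ≥ 60} is the same as {Y² ≥ 3600}.
Markov's inequality applied to Y² gives P(Y² ≥ 3600) ≤ E[Y²]/3600 = 850/3600 = 0.2361.

0.236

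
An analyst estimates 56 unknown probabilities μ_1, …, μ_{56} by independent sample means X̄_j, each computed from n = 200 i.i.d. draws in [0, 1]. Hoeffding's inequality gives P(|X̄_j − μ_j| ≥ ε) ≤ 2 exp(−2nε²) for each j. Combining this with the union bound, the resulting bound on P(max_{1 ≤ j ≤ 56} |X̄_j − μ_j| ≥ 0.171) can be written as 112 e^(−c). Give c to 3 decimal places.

11.696

Union bound over the 56 events: P(max_{1 ≤ j ≤ 56} |X̄_j − μ_j| ≥ 0.171) ≤ 56·2·exp(−2nε²) = 112 exp(−2·200·0.171²).
So c = 2·200·0.171² = 11.6964.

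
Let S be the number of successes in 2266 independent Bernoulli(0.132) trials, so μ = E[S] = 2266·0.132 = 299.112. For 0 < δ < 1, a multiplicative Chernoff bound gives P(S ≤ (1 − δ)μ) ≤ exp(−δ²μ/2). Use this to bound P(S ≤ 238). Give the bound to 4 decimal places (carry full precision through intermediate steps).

0.0019

Write 238 = (1 − δ)μ, so δ = 1 − 238/299.112 = 0.2043114…
Then the exponent is δ²μ/2 = (μ − 238)²/(2μ) = 6.242940.
Bound = exp(−6.242940) = 0.00194.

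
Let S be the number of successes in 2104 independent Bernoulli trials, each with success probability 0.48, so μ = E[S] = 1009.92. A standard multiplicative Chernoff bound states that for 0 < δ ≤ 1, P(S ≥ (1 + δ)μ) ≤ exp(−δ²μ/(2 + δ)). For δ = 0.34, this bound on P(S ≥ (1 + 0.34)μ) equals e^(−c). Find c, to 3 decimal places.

c = δ²μ/(2 + δ) = 0.34²·1009.92/(2 + 0.34) = 49.8918.

49.892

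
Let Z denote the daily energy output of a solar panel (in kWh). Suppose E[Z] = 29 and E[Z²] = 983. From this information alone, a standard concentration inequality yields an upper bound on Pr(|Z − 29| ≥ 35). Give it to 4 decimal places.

The first two moments determine the variance, so Chebyshev's inequality is the sharpest standard bound available.
Var(Z) = E[Z²] − (E[Z])² = 983 − 841 = 142.
Chebyshev's inequality: Pr(|Z − μ| ≥ t) ≤ Var(Z)/t² = 142/1225 = 0.1159.

0.1159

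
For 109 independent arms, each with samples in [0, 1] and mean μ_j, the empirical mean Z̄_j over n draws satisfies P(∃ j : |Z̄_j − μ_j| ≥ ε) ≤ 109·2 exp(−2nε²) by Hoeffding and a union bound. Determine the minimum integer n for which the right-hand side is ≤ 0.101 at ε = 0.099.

Need 2·109·exp(−2nε²) ≤ 0.101, i.e. exp(−2nε²) ≤ 0.101/218.
So 2nε² ≥ ln(218/0.101) = 7.677130.
Hence n ≥ 7.677130/(2·0.099²) = 391.650.
The smallest integer n is 392.

392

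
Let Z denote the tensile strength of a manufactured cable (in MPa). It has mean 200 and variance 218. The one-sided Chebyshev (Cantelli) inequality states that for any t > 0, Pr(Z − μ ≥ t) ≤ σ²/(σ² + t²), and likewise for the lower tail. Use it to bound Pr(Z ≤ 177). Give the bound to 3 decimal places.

0.292

Here σ² = 218 and t = 23, so σ² + t² = 747.
Cantelli's bound: 218/747 = 0.2918.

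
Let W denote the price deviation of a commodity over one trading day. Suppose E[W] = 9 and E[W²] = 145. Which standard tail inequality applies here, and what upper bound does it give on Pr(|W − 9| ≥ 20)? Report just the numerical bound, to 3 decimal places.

The first two moments determine the variance, so Chebyshev's inequality is the sharpest standard bound available.
Var(W) = E[W²] − (E[W])² = 145 − 81 = 64.
Chebyshev's inequality: Pr(|W − μ| ≥ t) ≤ Var(W)/t² = 64/400 = 0.1600.

0.160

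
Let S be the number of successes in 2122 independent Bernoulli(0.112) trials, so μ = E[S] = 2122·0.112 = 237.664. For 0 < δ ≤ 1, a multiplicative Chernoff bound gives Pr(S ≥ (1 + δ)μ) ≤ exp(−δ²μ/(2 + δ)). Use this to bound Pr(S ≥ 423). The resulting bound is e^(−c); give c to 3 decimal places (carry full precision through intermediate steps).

51.992

Write 423 = (1 + δ)μ, so δ = 423/237.664 − 1 = 0.7798236…
Then the exponent is δ²μ/(2 + δ) = (423 − μ)² / (μ·(2 + δ)) = 51.992288.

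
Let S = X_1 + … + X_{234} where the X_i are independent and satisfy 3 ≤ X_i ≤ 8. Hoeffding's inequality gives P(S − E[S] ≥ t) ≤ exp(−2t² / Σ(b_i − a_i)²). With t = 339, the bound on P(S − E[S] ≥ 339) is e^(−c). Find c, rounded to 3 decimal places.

39.289

Σ(b_i − a_i)² = 234·(5)² = 5850.
c = 2t²/5850 = 2·339²/5850 = 39.2892.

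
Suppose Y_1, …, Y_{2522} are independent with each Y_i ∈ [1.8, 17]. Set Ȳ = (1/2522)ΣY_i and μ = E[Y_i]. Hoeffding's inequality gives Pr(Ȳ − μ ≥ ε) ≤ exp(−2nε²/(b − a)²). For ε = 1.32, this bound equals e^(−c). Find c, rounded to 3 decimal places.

c = 2nε²/(b − a)² = 2·2522·1.32² / 15.2² = 38.0396.

38.040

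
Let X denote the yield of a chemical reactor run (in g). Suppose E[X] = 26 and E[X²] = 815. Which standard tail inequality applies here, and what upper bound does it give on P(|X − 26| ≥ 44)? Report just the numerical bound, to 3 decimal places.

0.072

The first two moments determine the variance, so Chebyshev's inequality is the sharpest standard bound available.
Var(X) = E[X²] − (E[X])² = 815 − 676 = 139.
Chebyshev's inequality: P(|X − μ| ≥ t) ≤ Var(X)/t² = 139/1936 = 0.0718.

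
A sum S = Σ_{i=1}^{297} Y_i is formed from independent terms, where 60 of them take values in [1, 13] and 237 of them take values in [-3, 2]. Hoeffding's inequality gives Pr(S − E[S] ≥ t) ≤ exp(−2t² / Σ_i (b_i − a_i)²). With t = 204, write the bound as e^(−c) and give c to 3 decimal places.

Σ(b_i − a_i)² = 60·12² + 237·5² = 14565.
c = 2t² / 14565 = 2·204² / 14565 = 5.7145.

5.715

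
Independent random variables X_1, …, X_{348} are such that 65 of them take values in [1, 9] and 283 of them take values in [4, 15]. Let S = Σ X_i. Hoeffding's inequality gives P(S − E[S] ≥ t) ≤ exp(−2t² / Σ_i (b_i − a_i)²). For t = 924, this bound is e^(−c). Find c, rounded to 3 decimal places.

Σ(b_i − a_i)² = 65·8² + 283·11² = 38403.
c = 2t² / 38403 = 2·924² / 38403 = 44.4640.

44.464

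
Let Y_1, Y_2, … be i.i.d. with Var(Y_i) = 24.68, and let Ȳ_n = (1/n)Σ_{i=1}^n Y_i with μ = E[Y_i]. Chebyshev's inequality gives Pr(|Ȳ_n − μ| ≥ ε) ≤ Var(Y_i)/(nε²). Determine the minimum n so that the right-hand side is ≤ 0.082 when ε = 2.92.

36

Require 24.68/(n·2.92²) ≤ 0.082, i.e. n ≥ 24.68/(0.082·2.92²) = 35.299.
The smallest integer n is 36.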